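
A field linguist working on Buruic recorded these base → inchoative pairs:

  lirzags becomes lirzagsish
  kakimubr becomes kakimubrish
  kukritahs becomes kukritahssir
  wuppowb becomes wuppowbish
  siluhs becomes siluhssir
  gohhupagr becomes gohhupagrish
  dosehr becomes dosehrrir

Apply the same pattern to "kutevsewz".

kutevsewzish

"kutevsewz" has second-to-last letter 'w'. The one such stem in the data (wuppowb → wuppowbish) adds -ish, so the same rule applies.
So kutevsewz → kutevsewzish.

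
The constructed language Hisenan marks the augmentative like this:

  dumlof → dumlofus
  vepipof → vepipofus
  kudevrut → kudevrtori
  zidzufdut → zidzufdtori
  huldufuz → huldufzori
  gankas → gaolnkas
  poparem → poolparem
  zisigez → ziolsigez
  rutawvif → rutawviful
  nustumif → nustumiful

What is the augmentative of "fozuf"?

huldufuz and zisigez both end in -z yet inflect differently (huldufzori, ziolsigez), so the final letter is not what conditions the rule; the last vowel is.
"fozuf" has last vowel 'u'. The stems whose last vowel is 'u' (kudevrut → kudevrtori, zidzufdut → zidzufdtori, huldufuz → huldufzori) delete the last vowel and add -ori.
So fozuf → fozfori.

fozfori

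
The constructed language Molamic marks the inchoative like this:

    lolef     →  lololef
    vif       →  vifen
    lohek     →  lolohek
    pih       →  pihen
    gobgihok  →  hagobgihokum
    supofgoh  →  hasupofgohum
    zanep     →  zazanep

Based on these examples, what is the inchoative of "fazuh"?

fafazuh

vif and lolef both end in -f yet inflect differently (vifen, lololef), so the final letter is not what conditions the rule; the number of vowels is.
"fazuh" has 2 vowels. The stems with 2 vowels (zanep → zazanep, lohek → lolohek, lolef → lololef) repeat the first consonant+vowel as a prefix.
The other patterns: stems with 1 vowel add -en; stems with 3 vowels add ha- … -um around the stem.
So fazuh → fafazuh.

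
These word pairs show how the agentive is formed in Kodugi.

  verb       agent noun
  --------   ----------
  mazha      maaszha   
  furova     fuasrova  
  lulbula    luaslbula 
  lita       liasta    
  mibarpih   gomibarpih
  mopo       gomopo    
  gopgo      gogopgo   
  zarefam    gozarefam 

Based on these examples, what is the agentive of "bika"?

mazha and zarefam both have last vowel 'a' yet inflect differently (maaszha, gozarefam), so the last vowel is not what conditions the rule; the final letter is.
"bika" ends in -a. The stems ending in -a (mazha → maaszha, furova → fuasrova, lulbula → luaslbula) insert -as- after the first vowel.
The other pattern: stems ending in -h, -m or -o add the prefix go-.
So bika → biaska.

biaska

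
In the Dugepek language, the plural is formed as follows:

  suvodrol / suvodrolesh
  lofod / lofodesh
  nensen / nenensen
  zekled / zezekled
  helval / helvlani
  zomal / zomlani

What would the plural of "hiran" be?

hirnani

lofod and zekled both end in -d yet inflect differently (lofodesh, zezekled), so the final letter is not what conditions the rule; the last vowel is.
"hiran" has last vowel 'a'. The stems whose last vowel is 'a' (helval → helvlani, zomal → zomlani) delete the last vowel and add -ani.
The other patterns: stems whose last vowel is 'o' add -esh; stems whose last vowel is 'e' repeat the first consonant+vowel as a prefix.
So hiran → hirnani.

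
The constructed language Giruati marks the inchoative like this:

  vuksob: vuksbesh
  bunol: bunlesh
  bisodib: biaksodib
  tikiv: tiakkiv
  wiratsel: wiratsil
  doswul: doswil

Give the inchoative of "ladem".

vuksob and bisodib both end in -b yet inflect differently (vuksbesh, biaksodib), so the final letter is not what conditions the rule; the last vowel is.
"ladem" has last vowel 'e'. The one such stem in the data (wiratsel → wiratsil) changes the last vowel to 'i' (as does doswul), so the same rule applies.
So ladem → ladim.

ladim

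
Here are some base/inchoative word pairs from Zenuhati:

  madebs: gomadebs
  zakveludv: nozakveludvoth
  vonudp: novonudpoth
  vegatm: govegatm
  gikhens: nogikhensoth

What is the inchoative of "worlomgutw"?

goworlomgutw

gikhens and madebs both end in -s yet inflect differently (nogikhensoth, gomadebs), so the final letter is not what conditions the rule; the second-to-last letter is.
"worlomgutw" has second-to-last letter 't'. The one such stem in the data (vegatm → govegatm) adds the prefix go-, so the same rule applies.
The other pattern: stems whose second-to-last letter is 'd' or 'n' add no- … -oth around the stem.
So worlomgutw → goworlomgutw.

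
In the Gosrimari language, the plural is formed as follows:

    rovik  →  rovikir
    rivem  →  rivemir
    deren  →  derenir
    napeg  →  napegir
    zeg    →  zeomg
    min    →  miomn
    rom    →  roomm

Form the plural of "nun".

nuomn

napeg and zeg both end in -g yet inflect differently (napegir, zeomg), so the final letter is not what conditions the rule; the number of vowels is.
"nun" has 1 vowel. The stems with 1 vowel (zeg → zeomg, min → miomn, rom → roomm) insert -om- after the first vowel.
The other pattern: stems with 2 vowels add -ir.
So nun → nuomn.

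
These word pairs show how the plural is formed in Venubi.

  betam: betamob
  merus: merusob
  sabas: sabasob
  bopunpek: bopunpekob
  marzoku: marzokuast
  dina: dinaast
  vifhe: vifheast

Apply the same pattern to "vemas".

vemasob

merus and marzoku both have last vowel 'u' yet inflect differently (merusob, marzokuast), so the last vowel is not what conditions the rule; whether the stem ends in a vowel or a consonant is.
"vemas" ends in a consonant. The stems ending in a consonant (betam → betamob, merus → merusob, sabas → sabasob) add -ob.
So vemas → vemasob.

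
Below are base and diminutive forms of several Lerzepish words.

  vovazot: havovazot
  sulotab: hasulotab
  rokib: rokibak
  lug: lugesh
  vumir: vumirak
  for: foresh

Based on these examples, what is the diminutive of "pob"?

pobesh

"pob" has 1 vowel. The stems with 1 vowel (for → foresh, lug → lugesh) add -esh.
So pob → pobesh.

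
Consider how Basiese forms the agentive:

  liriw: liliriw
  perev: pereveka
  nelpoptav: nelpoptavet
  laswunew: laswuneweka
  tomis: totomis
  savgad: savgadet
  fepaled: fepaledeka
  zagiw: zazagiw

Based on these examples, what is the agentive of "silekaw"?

silekawet

fepaled and savgad both end in -d yet inflect differently (fepaledeka, savgadet), so the final letter is not what conditions the rule; the last vowel is.
"silekaw" has last vowel 'a'. The stems whose last vowel is 'a' (savgad → savgadet, nelpoptav → nelpoptavet) add -et.
The other patterns: stems whose last vowel is 'e' add -eka; stems whose last vowel is 'i' repeat the first consonant+vowel as a prefix.
So silekaw → silekawet.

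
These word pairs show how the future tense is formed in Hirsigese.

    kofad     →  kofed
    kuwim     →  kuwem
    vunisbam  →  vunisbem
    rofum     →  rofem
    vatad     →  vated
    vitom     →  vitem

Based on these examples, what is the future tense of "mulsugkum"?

mulsugkem

Every pair shown (kofad → kofed, kuwim → kuwem, vunisbam → vunisbem, …) follows the same rule: change the last vowel to 'e'.
So mulsugkum → mulsugkem.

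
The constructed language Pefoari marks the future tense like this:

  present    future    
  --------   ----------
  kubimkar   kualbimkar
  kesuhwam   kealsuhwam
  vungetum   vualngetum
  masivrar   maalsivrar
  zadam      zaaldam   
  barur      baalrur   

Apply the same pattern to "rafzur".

raalfzur

Every pair shown (kubimkar → kualbimkar, kesuhwam → kealsuhwam, vungetum → vualngetum, …) follows the same rule: insert -al- after the first vowel.
So rafzur → raalfzur.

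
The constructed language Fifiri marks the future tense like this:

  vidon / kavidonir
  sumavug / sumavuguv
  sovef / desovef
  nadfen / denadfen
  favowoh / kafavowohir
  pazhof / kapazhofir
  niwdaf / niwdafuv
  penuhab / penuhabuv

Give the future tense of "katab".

sovef and pazhof both end in -f yet inflect differently (desovef, kapazhofir), so the final letter is not what conditions the rule; the last vowel is.
"katab" has last vowel 'a'. The stems whose last vowel is 'a' (penuhab → penuhabuv, niwdaf → niwdafuv) add -uv.
The other patterns: stems whose last vowel is 'e' add the prefix de-; stems whose last vowel is 'o' add ka- … -ir around the stem.
So katab → katabuv.

katabuv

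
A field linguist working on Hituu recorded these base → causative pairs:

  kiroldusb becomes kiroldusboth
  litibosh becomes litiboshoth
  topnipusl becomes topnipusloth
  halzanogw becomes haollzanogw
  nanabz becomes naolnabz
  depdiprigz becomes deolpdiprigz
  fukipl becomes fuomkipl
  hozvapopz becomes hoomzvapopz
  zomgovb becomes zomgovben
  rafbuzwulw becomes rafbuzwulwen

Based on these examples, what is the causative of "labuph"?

laombuph

topnipusl and fukipl both end in -l yet inflect differently (topnipusloth, fuomkipl), so the final letter is not what conditions the rule; the second-to-last letter is.
"labuph" has second-to-last letter 'p'. The stems whose second-to-last letter is 'p' (fukipl → fuomkipl, hozvapopz → hoomzvapopz) insert -om- after the first vowel.
The other patterns: stems whose second-to-last letter is 's' add -oth; stems whose second-to-last letter is 'b' or 'g' insert -ol- after the first vowel; stems whose second-to-last letter is 'l' or 'v' add -en.
So labuph → laombuph.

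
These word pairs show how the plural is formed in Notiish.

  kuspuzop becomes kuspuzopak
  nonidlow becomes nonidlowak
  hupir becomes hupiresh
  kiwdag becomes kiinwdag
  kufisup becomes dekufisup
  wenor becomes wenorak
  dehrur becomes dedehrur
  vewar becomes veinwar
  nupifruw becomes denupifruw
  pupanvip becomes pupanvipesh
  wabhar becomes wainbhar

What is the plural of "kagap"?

hupir and dehrur both end in -r yet inflect differently (hupiresh, dedehrur), so the final letter is not what conditions the rule; the last vowel is.
"kagap" has last vowel 'a'. The stems whose last vowel is 'a' (kiwdag → kiinwdag, wabhar → wainbhar, vewar → veinwar) insert -in- after the first vowel.
So kagap → kaingap.

kaingap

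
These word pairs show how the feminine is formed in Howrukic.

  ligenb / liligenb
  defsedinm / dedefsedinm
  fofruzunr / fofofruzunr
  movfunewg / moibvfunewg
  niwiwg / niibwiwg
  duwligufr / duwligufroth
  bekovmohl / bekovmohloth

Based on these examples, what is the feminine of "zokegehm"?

"zokegehm" has second-to-last letter 'h'. The one such stem in the data (bekovmohl → bekovmohloth) adds -oth, so the same rule applies.
The other patterns: stems whose second-to-last letter is 'n' repeat the first consonant+vowel as a prefix; stems whose second-to-last letter is 'w' insert -ib- after the first vowel.
So zokegehm → zokegehmoth.

zokegehmoth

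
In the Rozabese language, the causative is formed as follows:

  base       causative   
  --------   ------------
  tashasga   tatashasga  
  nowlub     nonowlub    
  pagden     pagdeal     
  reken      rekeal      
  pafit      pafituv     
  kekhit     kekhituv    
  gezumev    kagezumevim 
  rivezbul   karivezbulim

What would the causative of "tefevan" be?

pagden and gezumev both have last vowel 'e' yet inflect differently (pagdeal, kagezumevim), so the last vowel is not what conditions the rule; the final letter is.
"tefevan" ends in -n. The stems ending in -n (pagden → pagdeal, reken → rekeal) drop the final letter and add -al.
The other patterns: stems ending in -a or -b repeat the first consonant+vowel as a prefix; stems ending in -t add -uv; stems ending in -l or -v add ka- … -im around the stem.
So tefevan → tefevaal.

tefevaal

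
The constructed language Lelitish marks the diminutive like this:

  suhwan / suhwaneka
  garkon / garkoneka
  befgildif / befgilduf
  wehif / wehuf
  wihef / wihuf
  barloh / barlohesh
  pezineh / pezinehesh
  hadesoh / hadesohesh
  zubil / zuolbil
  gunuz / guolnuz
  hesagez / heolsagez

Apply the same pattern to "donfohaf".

donfohuf

garkon and barloh both have last vowel 'o' yet inflect differently (garkoneka, barlohesh), so the last vowel is not what conditions the rule; the final letter is.
"donfohaf" ends in -f. The stems ending in -f (befgildif → befgilduf, wehif → wehuf, wihef → wihuf) change the last vowel to 'u'.
So donfohaf → donfohuf.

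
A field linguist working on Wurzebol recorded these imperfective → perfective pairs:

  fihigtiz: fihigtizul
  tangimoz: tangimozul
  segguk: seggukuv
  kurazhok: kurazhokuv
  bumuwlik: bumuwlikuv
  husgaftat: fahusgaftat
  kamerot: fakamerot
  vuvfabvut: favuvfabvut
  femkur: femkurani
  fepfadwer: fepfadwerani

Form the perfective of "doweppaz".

tangimoz and kurazhok both have last vowel 'o' yet inflect differently (tangimozul, kurazhokuv), so the last vowel is not what conditions the rule; the final letter is.
"doweppaz" ends in -z. The stems ending in -z (fihigtiz → fihigtizul, tangimoz → tangimozul) add -ul.
So doweppaz → doweppazul.

doweppazul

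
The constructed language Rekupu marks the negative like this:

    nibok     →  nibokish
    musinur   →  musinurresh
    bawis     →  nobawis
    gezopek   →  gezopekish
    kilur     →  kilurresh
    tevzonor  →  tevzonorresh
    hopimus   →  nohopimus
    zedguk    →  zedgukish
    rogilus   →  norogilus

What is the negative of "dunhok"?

dunhokish

rogilus and zedguk both have last vowel 'u' yet inflect differently (norogilus, zedgukish), so the last vowel is not what conditions the rule; the final letter is.
"dunhok" ends in -k. The stems ending in -k (zedguk → zedgukish, nibok → nibokish, gezopek → gezopekish) add -ish.
The other patterns: stems ending in -s add the prefix no-; stems ending in -r double the final consonant and add -esh.
So dunhok → dunhokish.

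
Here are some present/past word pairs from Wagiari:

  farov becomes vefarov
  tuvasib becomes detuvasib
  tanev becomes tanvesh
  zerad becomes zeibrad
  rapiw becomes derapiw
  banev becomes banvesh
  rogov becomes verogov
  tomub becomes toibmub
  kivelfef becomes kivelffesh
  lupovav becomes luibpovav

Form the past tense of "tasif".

"tasif" has last vowel 'i'. The stems whose last vowel is 'i' (tuvasib → detuvasib, rapiw → derapiw) add the prefix de-.
The other patterns: stems whose last vowel is 'e' delete the last vowel and add -esh; stems whose last vowel is 'o' add the prefix ve-; stems whose last vowel is 'a' or 'u' insert -ib- after the first vowel.
So tasif → detasif.

detasif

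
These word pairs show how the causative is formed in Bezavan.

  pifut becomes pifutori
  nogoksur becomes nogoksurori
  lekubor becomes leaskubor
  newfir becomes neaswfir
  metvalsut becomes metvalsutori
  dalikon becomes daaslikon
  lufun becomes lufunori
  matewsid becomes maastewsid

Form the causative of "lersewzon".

leasrsewzon

nogoksur and newfir both end in -r yet inflect differently (nogoksurori, neaswfir), so the final letter is not what conditions the rule; the last vowel is.
"lersewzon" has last vowel 'o'. The stems whose last vowel is 'o' (lekubor → leaskubor, dalikon → daaslikon) insert -as- after the first vowel.
The other pattern: stems whose last vowel is 'u' add -ori.
So lersewzon → leasrsewzon.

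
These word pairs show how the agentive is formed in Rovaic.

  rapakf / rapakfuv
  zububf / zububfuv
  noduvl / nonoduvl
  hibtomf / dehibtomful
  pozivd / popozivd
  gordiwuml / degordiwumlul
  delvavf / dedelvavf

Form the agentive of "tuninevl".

tutuninevl

gordiwuml and noduvl both end in -l yet inflect differently (degordiwumlul, nonoduvl), so the final letter is not what conditions the rule; the second-to-last letter is.
"tuninevl" has second-to-last letter 'v'. The stems whose second-to-last letter is 'v' (noduvl → nonoduvl, pozivd → popozivd, delvavf → dedelvavf) repeat the first consonant+vowel as a prefix.
So tuninevl → tutuninevl.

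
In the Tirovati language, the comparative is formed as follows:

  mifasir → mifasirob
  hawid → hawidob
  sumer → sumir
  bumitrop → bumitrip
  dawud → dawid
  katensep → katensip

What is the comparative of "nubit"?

mifasir and sumer both end in -r yet inflect differently (mifasirob, sumir), so the final letter is not what conditions the rule; the last vowel is.
"nubit" has last vowel 'i'. The stems whose last vowel is 'i' (mifasir → mifasirob, hawid → hawidob) add -ob.
The other pattern: stems whose last vowel is 'e', 'o' or 'u' change the last vowel to 'i'.
So nubit → nubitob.

nubitob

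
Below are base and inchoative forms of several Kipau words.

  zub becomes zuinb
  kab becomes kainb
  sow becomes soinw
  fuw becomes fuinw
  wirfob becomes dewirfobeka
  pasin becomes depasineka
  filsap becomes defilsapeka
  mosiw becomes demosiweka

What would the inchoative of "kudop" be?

zub and wirfob both end in -b yet inflect differently (zuinb, dewirfobeka), so the final letter is not what conditions the rule; the number of vowels is.
"kudop" has 2 vowels. The stems with 2 vowels (wirfob → dewirfobeka, pasin → depasineka, filsap → defilsapeka) add de- … -eka around the stem.
The other pattern: stems with 1 vowel insert -in- after the first vowel.
So kudop → dekudopeka.

dekudopeka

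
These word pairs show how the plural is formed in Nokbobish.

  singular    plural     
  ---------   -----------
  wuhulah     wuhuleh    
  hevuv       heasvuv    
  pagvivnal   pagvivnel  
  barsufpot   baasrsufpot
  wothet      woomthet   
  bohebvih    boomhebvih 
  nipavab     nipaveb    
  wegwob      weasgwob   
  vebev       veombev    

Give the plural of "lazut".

wegwob and nipavab both end in -b yet inflect differently (weasgwob, nipaveb), so the final letter is not what conditions the rule; the last vowel is.
"lazut" has last vowel 'u'. The one such stem in the data (hevuv → heasvuv) inserts -as- after the first vowel (as do wegwob, barsufpot), so the same rule applies.
The other patterns: stems whose last vowel is 'a' change the last vowel to 'e'; stems whose last vowel is 'e' or 'i' insert -om- after the first vowel.
So lazut → laaszut.

laaszut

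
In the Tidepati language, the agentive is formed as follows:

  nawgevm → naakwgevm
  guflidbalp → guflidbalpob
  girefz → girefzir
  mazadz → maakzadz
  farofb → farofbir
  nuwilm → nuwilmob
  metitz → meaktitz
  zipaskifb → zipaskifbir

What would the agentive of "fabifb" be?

fabifbir

nuwilm and nawgevm both end in -m yet inflect differently (nuwilmob, naakwgevm), so the final letter is not what conditions the rule; the second-to-last letter is.
"fabifb" has second-to-last letter 'f'. The stems whose second-to-last letter is 'f' (girefz → girefzir, farofb → farofbir, zipaskifb → zipaskifbir) add -ir.
So fabifb → fabifbir.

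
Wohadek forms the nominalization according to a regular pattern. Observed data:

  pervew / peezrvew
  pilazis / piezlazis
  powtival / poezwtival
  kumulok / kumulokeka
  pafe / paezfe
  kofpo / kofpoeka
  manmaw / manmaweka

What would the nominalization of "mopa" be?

pervew and manmaw both end in -w yet inflect differently (peezrvew, manmaweka), so the final letter is not what conditions the rule; the first letter is.
"mopa" begins with m-. The one such stem in the data (manmaw → manmaweka) adds -eka, so the same rule applies.
The other pattern: stems beginning with p- insert -ez- after the first vowel.
So mopa → mopaeka.

mopaeka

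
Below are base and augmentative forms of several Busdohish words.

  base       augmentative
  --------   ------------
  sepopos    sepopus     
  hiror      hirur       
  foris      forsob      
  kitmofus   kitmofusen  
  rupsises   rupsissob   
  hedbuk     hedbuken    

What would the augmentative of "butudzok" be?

butudzuk

sepopos and foris both end in -s yet inflect differently (sepopus, forsob), so the final letter is not what conditions the rule; the last vowel is.
"butudzok" has last vowel 'o'. The stems whose last vowel is 'o' (hiror → hirur, sepopos → sepopus) change the last vowel to 'u'.
The other patterns: stems whose last vowel is 'e' or 'i' delete the last vowel and add -ob; stems whose last vowel is 'u' add -en.
So butudzok → butudzuk.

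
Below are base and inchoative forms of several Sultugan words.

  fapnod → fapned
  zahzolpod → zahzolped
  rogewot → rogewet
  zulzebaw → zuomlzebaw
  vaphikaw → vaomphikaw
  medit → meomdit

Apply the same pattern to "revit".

rogewot and medit both end in -t yet inflect differently (rogewet, meomdit), so the final letter is not what conditions the rule; the last vowel is.
"revit" has last vowel 'i'. The one such stem in the data (medit → meomdit) inserts -om- after the first vowel (as do zulzebaw, vaphikaw), so the same rule applies.
So revit → reomvit.

reomvit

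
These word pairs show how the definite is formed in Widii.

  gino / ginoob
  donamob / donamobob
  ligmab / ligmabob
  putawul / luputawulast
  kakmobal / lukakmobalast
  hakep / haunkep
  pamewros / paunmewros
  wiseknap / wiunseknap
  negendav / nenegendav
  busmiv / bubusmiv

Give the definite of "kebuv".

ligmab and kakmobal both have last vowel 'a' yet inflect differently (ligmabob, lukakmobalast), so the last vowel is not what conditions the rule; the final letter is.
"kebuv" ends in -v. The stems ending in -v (negendav → nenegendav, busmiv → bubusmiv) repeat the first consonant+vowel as a prefix.
So kebuv → kekebuv.

kekebuv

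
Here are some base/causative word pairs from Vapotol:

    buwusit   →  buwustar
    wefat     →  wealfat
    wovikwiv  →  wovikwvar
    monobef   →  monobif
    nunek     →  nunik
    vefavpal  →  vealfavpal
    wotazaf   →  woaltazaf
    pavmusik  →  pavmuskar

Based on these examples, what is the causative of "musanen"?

musanin

wotazaf and monobef both end in -f yet inflect differently (woaltazaf, monobif), so the final letter is not what conditions the rule; the last vowel is.
"musanen" has last vowel 'e'. The stems whose last vowel is 'e' (nunek → nunik, monobef → monobif) change the last vowel to 'i'.
The other patterns: stems whose last vowel is 'a' insert -al- after the first vowel; stems whose last vowel is 'i' delete the last vowel and add -ar.
So musanen → musanin.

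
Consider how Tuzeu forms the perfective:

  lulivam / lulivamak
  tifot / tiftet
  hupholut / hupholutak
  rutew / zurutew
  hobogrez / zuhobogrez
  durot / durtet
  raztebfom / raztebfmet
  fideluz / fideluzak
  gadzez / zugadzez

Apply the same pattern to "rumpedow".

rumpedwet

durot and hupholut both end in -t yet inflect differently (durtet, hupholutak), so the final letter is not what conditions the rule; the last vowel is.
"rumpedow" has last vowel 'o'. The stems whose last vowel is 'o' (raztebfom → raztebfmet, durot → durtet, tifot → tiftet) delete the last vowel and add -et.
So rumpedow → rumpedwet.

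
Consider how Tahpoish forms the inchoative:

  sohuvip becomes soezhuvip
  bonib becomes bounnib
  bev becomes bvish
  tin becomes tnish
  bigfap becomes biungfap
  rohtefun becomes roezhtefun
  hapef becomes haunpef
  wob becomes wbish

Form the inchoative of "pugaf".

wob and bonib both end in -b yet inflect differently (wbish, bounnib), so the final letter is not what conditions the rule; the number of vowels is.
"pugaf" has 2 vowels. The stems with 2 vowels (bonib → bounnib, hapef → haunpef, bigfap → biungfap) insert -un- after the first vowel.
The other patterns: stems with 1 vowel delete the last vowel and add -ish; stems with 3 vowels insert -ez- after the first vowel.
So pugaf → puungaf.

puungaf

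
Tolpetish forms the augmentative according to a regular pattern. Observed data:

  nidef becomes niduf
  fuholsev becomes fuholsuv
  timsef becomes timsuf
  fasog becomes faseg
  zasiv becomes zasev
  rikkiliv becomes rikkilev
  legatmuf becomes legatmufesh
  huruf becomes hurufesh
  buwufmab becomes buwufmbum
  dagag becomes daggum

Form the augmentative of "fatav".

fuholsev and zasiv both end in -v yet inflect differently (fuholsuv, zasev), so the final letter is not what conditions the rule; the last vowel is.
"fatav" has last vowel 'a'. The stems whose last vowel is 'a' (buwufmab → buwufmbum, dagag → daggum) delete the last vowel and add -um.
The other patterns: stems whose last vowel is 'e' change the last vowel to 'u'; stems whose last vowel is 'i' or 'o' change the last vowel to 'e'; stems whose last vowel is 'u' add -esh.
So fatav → fatvum.

fatvum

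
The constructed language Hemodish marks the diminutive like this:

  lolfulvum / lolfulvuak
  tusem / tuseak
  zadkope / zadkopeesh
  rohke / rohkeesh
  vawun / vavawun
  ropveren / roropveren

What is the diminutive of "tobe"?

tobeesh

tusem and zadkope both have last vowel 'e' yet inflect differently (tuseak, zadkopeesh), so the last vowel is not what conditions the rule; the final letter is.
"tobe" ends in -e. The stems ending in -e (zadkope → zadkopeesh, rohke → rohkeesh) add -esh.
So tobe → tobeesh.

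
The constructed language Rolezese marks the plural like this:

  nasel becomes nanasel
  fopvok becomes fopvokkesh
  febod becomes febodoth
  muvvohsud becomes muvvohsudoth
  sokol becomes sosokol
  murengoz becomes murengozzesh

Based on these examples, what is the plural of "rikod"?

rikodoth

febod and sokol both have last vowel 'o' yet inflect differently (febodoth, sosokol), so the last vowel is not what conditions the rule; the final letter is.
"rikod" ends in -d. The stems ending in -d (muvvohsud → muvvohsudoth, febod → febodoth) add -oth.
The other patterns: stems ending in -l repeat the first consonant+vowel as a prefix; stems ending in -k or -z double the final consonant and add -esh.
So rikod → rikodoth.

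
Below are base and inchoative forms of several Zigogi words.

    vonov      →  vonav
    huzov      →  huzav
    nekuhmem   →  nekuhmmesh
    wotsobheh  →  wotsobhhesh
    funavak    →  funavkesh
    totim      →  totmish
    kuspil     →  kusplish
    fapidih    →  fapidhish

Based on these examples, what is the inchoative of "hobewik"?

nekuhmem and totim both end in -m yet inflect differently (nekuhmmesh, totmish), so the final letter is not what conditions the rule; the last vowel is.
"hobewik" has last vowel 'i'. The stems whose last vowel is 'i' (totim → totmish, kuspil → kusplish, fapidih → fapidhish) delete the last vowel and add -ish.
So hobewik → hobewkish.

hobewkish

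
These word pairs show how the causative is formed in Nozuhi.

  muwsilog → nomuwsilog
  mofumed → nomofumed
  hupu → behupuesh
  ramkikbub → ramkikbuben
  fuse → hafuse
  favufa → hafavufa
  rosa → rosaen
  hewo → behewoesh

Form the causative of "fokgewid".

hafokgewid

favufa and rosa both end in -a yet inflect differently (hafavufa, rosaen), so the final letter is not what conditions the rule; the first letter is.
"fokgewid" begins with f-. The stems beginning with f- (favufa → hafavufa, fuse → hafuse) add the prefix ha-.
The other patterns: stems beginning with m- add the prefix no-; stems beginning with r- add -en; stems beginning with h- add be- … -esh around the stem.
So fokgewid → hafokgewid.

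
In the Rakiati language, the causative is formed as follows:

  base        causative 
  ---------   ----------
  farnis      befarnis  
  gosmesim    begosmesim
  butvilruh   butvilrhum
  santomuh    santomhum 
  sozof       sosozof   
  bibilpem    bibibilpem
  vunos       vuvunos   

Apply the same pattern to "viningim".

beviningim

gosmesim and bibilpem both end in -m yet inflect differently (begosmesim, bibibilpem), so the final letter is not what conditions the rule; the last vowel is.
"viningim" has last vowel 'i'. The stems whose last vowel is 'i' (farnis → befarnis, gosmesim → begosmesim) add the prefix be-.
The other patterns: stems whose last vowel is 'u' delete the last vowel and add -um; stems whose last vowel is 'e' or 'o' repeat the first consonant+vowel as a prefix.
So viningim → beviningim.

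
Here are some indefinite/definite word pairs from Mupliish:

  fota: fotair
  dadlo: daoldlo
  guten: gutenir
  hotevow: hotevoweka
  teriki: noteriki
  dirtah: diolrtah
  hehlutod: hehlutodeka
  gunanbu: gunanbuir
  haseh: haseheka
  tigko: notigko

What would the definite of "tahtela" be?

"tahtela" begins with t-. The stems beginning with t- (teriki → noteriki, tigko → notigko) add the prefix no-.
The other patterns: stems beginning with h- add -eka; stems beginning with d- insert -ol- after the first vowel; stems beginning with f- or g- add -ir.
So tahtela → notahtela.

notahtela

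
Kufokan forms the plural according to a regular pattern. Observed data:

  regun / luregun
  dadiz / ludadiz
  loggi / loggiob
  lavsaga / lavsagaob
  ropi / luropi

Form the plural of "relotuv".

loggi and ropi both end in -i yet inflect differently (loggiob, luropi), so the final letter is not what conditions the rule; the first letter is.
"relotuv" begins with r-. The stems beginning with r- (ropi → luropi, regun → luregun) add the prefix lu-.
The other pattern: stems beginning with l- add -ob.
So relotuv → lurelotuv.

lurelotuv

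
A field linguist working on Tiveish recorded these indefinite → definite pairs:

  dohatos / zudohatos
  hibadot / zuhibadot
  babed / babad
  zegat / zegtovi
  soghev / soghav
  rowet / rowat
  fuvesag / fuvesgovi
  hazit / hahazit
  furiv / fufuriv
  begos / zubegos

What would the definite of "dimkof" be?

zudimkof

hazit and rowet both end in -t yet inflect differently (hahazit, rowat), so the final letter is not what conditions the rule; the last vowel is.
"dimkof" has last vowel 'o'. The stems whose last vowel is 'o' (begos → zubegos, hibadot → zuhibadot, dohatos → zudohatos) add the prefix zu-.
The other patterns: stems whose last vowel is 'i' repeat the first consonant+vowel as a prefix; stems whose last vowel is 'e' change the last vowel to 'a'; stems whose last vowel is 'a' delete the last vowel and add -ovi.
So dimkof → zudimkof.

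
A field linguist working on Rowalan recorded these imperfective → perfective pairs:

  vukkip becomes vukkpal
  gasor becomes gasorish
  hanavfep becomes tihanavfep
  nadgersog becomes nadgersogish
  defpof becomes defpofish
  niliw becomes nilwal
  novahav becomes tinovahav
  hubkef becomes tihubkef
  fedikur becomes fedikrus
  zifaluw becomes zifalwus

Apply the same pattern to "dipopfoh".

dipopfohish

gasor and fedikur both end in -r yet inflect differently (gasorish, fedikrus), so the final letter is not what conditions the rule; the last vowel is.
"dipopfoh" has last vowel 'o'. The stems whose last vowel is 'o' (nadgersog → nadgersogish, gasor → gasorish, defpof → defpofish) add -ish.
So dipopfoh → dipopfohish.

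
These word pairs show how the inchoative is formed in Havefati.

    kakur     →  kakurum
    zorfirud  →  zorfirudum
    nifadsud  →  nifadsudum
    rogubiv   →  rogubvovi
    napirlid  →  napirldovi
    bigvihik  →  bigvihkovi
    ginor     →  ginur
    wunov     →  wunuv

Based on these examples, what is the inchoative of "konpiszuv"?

zorfirud and napirlid both end in -d yet inflect differently (zorfirudum, napirldovi), so the final letter is not what conditions the rule; the last vowel is.
"konpiszuv" has last vowel 'u'. The stems whose last vowel is 'u' (kakur → kakurum, zorfirud → zorfirudum, nifadsud → nifadsudum) add -um.
So konpiszuv → konpiszuvum.

konpiszuvum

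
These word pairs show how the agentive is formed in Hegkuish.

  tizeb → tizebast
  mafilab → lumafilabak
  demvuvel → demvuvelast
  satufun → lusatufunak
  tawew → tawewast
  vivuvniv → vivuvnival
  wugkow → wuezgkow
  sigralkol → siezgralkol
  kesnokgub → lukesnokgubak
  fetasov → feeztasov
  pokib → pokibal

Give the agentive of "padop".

kesnokgub and pokib both end in -b yet inflect differently (lukesnokgubak, pokibal), so the final letter is not what conditions the rule; the last vowel is.
"padop" has last vowel 'o'. The stems whose last vowel is 'o' (sigralkol → siezgralkol, wugkow → wuezgkow, fetasov → feeztasov) insert -ez- after the first vowel.
So padop → paezdop.

paezdop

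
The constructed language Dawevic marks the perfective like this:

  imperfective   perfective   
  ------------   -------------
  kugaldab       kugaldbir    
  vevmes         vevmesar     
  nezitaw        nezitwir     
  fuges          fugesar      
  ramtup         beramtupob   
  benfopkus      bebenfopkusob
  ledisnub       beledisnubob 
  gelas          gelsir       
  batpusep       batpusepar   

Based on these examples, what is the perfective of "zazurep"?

zazurepar

fuges and benfopkus both end in -s yet inflect differently (fugesar, bebenfopkusob), so the final letter is not what conditions the rule; the last vowel is.
"zazurep" has last vowel 'e'. The stems whose last vowel is 'e' (batpusep → batpusepar, fuges → fugesar, vevmes → vevmesar) add -ar.
So zazurep → zazurepar.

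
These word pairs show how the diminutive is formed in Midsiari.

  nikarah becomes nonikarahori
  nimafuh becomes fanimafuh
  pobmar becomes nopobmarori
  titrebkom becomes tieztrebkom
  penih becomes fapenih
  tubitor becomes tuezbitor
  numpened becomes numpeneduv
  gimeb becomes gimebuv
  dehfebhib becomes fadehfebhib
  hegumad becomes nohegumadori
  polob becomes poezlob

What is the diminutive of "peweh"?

dehfebhib and gimeb both end in -b yet inflect differently (fadehfebhib, gimebuv), so the final letter is not what conditions the rule; the last vowel is.
"peweh" has last vowel 'e'. The stems whose last vowel is 'e' (numpened → numpeneduv, gimeb → gimebuv) add -uv.
The other patterns: stems whose last vowel is 'i' or 'u' add the prefix fa-; stems whose last vowel is 'o' insert -ez- after the first vowel; stems whose last vowel is 'a' add no- … -ori around the stem.
So peweh → pewehuv.

pewehuv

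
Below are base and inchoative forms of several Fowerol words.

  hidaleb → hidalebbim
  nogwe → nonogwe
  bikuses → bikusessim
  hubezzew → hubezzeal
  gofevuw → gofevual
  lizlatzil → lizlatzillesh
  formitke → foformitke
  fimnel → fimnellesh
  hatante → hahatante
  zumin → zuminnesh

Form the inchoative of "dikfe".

nogwe and hidaleb both have last vowel 'e' yet inflect differently (nonogwe, hidalebbim), so the last vowel is not what conditions the rule; the final letter is.
"dikfe" ends in -e. The stems ending in -e (nogwe → nonogwe, formitke → foformitke, hatante → hahatante) repeat the first consonant+vowel as a prefix.
So dikfe → didikfe.

didikfe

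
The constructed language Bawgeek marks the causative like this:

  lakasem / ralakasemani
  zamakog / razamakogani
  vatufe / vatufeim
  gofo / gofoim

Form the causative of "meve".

"meve" ends in a vowel. The stems ending in a vowel (vatufe → vatufeim, gofo → gofoim) add -im.
So meve → meveim.

meveim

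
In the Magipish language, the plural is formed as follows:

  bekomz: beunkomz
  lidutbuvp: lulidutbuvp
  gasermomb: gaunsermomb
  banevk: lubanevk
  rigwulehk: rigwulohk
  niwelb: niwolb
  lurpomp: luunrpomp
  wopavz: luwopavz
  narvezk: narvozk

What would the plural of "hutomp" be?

huuntomp

bekomz and wopavz both end in -z yet inflect differently (beunkomz, luwopavz), so the final letter is not what conditions the rule; the second-to-last letter is.
"hutomp" has second-to-last letter 'm'. The stems whose second-to-last letter is 'm' (bekomz → beunkomz, lurpomp → luunrpomp, gasermomb → gaunsermomb) insert -un- after the first vowel.
The other patterns: stems whose second-to-last letter is 'v' add the prefix lu-; stems whose second-to-last letter is 'h', 'l' or 'z' change the last vowel to 'o'.
So hutomp → huuntomp.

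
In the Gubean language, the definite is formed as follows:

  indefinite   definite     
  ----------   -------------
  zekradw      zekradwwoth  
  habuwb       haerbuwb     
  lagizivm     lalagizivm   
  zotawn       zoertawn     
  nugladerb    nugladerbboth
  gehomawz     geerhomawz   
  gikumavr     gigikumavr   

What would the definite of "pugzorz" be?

pugzorzzoth

"pugzorz" has second-to-last letter 'r'. The one such stem in the data (nugladerb → nugladerbboth) doubles the final consonant and adds -oth (as does zekradw), so the same rule applies.
The other patterns: stems whose second-to-last letter is 'w' insert -er- after the first vowel; stems whose second-to-last letter is 'v' repeat the first consonant+vowel as a prefix.
So pugzorz → pugzorzzoth.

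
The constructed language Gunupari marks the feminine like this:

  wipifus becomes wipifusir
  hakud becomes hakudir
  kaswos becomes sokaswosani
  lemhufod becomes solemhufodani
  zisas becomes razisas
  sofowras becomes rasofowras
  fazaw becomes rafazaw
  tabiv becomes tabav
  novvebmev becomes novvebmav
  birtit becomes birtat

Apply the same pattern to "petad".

wipifus and kaswos both end in -s yet inflect differently (wipifusir, sokaswosani), so the final letter is not what conditions the rule; the last vowel is.
"petad" has last vowel 'a'. The stems whose last vowel is 'a' (zisas → razisas, sofowras → rasofowras, fazaw → rafazaw) add the prefix ra-.
The other patterns: stems whose last vowel is 'u' add -ir; stems whose last vowel is 'o' add so- … -ani around the stem; stems whose last vowel is 'e' or 'i' change the last vowel to 'a'.
So petad → rapetad.

rapetad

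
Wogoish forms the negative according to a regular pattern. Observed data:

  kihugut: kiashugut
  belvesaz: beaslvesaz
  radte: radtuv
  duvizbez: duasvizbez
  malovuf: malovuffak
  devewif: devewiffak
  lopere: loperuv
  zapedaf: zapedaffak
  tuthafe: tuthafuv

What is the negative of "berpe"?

berpuv

"berpe" ends in -e. The stems ending in -e (tuthafe → tuthafuv, radte → radtuv, lopere → loperuv) drop the final letter and add -uv.
The other patterns: stems ending in -f double the final consonant and add -ak; stems ending in -t or -z insert -as- after the first vowel.
So berpe → berpuv.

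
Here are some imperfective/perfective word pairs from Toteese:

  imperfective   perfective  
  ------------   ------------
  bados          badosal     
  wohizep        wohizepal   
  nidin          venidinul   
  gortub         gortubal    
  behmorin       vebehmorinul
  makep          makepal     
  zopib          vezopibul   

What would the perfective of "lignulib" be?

zopib and gortub both end in -b yet inflect differently (vezopibul, gortubal), so the final letter is not what conditions the rule; the last vowel is.
"lignulib" has last vowel 'i'. The stems whose last vowel is 'i' (nidin → venidinul, zopib → vezopibul, behmorin → vebehmorinul) add ve- … -ul around the stem.
The other pattern: stems whose last vowel is 'e', 'o' or 'u' add -al.
So lignulib → velignulibul.

velignulibul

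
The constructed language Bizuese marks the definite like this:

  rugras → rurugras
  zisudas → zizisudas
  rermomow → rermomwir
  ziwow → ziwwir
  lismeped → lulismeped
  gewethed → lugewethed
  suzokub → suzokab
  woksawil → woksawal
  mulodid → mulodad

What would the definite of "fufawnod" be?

lismeped and mulodid both end in -d yet inflect differently (lulismeped, mulodad), so the final letter is not what conditions the rule; the last vowel is.
"fufawnod" has last vowel 'o'. The stems whose last vowel is 'o' (rermomow → rermomwir, ziwow → ziwwir) delete the last vowel and add -ir.
So fufawnod → fufawndir.

fufawndir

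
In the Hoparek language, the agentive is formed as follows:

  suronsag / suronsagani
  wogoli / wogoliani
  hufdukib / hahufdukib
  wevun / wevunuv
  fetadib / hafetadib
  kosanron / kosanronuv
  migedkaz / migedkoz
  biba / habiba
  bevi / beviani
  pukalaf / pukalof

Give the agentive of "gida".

pukalaf and suronsag both have last vowel 'a' yet inflect differently (pukalof, suronsagani), so the last vowel is not what conditions the rule; the final letter is.
"gida" ends in -a. The one such stem in the data (biba → habiba) adds the prefix ha-, so the same rule applies.
So gida → hagida.

hagida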